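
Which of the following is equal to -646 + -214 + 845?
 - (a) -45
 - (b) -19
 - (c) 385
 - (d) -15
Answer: d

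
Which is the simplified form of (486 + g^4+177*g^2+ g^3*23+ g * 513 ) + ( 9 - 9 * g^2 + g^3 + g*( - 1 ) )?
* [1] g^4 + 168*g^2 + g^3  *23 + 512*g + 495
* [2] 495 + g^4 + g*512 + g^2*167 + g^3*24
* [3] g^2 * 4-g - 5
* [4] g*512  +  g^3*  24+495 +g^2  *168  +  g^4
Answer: 4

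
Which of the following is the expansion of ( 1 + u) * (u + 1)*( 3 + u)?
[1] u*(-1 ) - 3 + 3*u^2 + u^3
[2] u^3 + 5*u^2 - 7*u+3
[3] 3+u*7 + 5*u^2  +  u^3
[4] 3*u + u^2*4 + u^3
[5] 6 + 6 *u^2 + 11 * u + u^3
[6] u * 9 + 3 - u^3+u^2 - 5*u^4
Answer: 3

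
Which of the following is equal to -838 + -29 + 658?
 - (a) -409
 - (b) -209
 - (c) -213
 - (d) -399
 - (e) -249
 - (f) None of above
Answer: b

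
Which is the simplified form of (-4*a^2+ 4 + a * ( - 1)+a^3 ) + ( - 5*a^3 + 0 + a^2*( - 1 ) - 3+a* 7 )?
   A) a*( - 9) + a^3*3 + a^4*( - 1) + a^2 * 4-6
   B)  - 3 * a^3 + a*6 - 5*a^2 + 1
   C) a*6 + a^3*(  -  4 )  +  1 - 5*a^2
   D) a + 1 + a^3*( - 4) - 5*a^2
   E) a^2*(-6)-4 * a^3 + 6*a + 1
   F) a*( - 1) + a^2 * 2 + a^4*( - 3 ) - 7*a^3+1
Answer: C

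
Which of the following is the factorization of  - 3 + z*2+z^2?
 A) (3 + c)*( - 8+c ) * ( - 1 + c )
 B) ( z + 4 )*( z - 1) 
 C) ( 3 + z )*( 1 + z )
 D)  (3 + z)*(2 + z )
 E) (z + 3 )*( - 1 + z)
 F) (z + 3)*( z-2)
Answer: E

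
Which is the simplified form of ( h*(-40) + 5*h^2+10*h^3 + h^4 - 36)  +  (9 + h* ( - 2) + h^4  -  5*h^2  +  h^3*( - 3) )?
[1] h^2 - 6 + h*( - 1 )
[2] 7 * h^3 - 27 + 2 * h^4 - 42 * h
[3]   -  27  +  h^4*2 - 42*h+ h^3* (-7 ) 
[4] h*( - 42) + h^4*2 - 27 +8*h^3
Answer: 2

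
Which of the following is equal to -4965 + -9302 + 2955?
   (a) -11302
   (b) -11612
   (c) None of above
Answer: c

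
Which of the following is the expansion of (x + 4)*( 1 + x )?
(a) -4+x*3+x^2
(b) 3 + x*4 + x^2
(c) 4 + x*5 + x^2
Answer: c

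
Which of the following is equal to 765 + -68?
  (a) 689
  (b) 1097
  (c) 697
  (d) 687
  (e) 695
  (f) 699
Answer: c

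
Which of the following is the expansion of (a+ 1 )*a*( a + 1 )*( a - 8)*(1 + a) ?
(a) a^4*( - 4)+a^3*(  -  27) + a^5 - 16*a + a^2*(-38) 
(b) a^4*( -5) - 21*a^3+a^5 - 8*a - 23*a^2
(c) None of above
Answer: b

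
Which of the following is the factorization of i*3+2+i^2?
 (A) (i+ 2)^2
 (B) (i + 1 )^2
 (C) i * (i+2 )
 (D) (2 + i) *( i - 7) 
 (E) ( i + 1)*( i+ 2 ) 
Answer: E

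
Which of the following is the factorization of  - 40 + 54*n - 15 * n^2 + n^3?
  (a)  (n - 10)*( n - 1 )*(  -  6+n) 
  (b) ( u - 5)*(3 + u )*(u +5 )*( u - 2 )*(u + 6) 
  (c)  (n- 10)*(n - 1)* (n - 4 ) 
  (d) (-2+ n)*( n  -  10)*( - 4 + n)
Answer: c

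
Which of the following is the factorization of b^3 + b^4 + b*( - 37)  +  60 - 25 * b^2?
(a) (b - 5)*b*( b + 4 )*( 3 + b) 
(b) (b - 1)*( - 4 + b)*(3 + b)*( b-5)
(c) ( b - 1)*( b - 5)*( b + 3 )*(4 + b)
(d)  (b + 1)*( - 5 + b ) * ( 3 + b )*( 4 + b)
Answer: c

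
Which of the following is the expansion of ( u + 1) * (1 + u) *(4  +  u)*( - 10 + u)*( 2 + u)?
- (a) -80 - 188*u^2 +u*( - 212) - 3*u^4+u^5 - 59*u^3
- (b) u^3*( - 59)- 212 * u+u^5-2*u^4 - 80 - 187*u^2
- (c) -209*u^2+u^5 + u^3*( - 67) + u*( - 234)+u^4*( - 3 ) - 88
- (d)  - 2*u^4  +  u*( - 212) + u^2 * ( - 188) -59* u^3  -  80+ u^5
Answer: d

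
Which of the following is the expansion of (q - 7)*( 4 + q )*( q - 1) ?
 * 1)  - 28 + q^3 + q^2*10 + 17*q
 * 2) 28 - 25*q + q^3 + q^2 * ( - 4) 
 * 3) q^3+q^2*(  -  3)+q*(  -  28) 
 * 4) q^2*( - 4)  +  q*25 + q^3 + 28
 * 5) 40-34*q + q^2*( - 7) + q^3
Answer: 2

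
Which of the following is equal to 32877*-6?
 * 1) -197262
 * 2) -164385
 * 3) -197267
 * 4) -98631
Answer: 1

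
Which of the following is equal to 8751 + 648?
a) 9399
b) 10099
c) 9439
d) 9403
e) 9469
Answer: a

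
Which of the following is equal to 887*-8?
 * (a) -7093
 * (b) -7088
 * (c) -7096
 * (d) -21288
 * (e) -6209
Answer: c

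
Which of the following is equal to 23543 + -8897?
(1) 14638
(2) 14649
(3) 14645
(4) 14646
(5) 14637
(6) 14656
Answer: 4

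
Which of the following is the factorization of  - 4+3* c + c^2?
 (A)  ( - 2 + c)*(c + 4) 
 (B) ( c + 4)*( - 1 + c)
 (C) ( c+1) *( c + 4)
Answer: B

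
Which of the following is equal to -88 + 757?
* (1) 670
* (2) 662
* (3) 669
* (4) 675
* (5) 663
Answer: 3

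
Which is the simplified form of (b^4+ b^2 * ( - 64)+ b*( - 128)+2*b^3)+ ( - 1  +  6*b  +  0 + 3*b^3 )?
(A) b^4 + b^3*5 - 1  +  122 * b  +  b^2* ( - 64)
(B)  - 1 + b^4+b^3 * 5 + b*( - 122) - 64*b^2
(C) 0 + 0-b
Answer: B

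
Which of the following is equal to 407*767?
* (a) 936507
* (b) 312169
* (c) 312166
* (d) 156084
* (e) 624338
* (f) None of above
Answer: b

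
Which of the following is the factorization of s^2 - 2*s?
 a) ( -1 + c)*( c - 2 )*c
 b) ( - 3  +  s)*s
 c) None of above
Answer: c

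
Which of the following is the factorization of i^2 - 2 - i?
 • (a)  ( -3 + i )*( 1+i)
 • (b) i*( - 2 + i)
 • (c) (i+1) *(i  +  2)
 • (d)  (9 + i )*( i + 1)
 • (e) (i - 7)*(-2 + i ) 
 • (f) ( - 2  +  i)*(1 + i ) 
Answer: f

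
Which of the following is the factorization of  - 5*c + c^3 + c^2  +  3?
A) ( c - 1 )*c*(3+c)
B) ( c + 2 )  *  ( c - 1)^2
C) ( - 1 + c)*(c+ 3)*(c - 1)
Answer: C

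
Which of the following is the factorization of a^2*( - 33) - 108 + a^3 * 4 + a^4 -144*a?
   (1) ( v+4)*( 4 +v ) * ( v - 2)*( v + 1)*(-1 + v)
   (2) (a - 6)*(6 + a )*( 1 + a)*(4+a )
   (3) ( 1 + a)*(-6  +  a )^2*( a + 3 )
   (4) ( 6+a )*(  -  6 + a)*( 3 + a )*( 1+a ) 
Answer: 4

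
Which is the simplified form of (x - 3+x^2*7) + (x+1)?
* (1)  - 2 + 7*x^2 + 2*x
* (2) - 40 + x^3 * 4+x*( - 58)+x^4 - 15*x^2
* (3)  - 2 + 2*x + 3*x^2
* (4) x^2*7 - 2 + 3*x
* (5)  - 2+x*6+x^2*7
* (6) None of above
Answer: 1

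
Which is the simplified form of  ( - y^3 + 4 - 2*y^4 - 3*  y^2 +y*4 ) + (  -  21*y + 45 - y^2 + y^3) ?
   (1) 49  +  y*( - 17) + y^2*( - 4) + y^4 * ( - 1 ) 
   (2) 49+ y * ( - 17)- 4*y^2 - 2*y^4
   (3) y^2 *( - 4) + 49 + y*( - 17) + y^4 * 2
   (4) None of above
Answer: 2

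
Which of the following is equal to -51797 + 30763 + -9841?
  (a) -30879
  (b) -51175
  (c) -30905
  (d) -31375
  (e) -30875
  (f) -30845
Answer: e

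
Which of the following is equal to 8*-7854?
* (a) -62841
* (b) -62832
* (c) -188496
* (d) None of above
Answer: b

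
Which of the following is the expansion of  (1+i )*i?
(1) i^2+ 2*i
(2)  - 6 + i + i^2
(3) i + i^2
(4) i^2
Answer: 3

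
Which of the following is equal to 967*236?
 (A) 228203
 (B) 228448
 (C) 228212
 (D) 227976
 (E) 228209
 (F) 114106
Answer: C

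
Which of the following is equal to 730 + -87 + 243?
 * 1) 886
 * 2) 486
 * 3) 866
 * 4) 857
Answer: 1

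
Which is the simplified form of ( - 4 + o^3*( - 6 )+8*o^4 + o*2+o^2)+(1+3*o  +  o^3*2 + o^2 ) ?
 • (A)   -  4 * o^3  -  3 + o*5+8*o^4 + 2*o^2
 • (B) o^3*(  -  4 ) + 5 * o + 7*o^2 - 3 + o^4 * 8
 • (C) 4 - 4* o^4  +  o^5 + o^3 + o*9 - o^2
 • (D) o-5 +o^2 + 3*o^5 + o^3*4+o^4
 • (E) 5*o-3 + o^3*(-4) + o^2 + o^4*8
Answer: A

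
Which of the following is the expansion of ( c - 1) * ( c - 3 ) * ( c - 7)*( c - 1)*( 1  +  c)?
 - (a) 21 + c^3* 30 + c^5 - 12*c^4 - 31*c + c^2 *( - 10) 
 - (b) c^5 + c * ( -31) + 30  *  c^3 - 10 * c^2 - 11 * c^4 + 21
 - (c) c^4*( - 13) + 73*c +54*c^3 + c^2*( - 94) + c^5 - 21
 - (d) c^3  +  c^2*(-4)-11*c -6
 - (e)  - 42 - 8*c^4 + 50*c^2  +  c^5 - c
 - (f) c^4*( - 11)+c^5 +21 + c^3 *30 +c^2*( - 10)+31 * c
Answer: b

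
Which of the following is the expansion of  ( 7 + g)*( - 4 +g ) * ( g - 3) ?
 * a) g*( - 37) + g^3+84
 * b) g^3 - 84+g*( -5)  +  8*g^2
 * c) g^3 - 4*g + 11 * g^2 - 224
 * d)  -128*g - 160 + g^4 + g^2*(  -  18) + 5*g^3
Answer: a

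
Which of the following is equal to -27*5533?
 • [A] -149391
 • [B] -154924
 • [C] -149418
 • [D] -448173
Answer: A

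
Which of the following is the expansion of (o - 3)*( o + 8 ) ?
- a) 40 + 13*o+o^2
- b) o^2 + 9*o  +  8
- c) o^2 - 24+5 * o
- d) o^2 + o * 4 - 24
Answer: c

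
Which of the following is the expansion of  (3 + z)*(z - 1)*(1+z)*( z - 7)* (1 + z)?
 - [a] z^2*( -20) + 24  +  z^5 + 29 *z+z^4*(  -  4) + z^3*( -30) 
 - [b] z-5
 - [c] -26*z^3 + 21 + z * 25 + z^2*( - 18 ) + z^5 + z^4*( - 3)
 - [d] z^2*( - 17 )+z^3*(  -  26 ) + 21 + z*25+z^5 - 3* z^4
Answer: c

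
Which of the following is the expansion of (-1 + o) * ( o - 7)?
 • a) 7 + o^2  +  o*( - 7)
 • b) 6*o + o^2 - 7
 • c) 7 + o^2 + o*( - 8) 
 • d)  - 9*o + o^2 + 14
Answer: c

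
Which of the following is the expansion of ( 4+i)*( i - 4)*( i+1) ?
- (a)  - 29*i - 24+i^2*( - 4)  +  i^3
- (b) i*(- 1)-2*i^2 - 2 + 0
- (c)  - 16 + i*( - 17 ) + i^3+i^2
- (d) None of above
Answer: d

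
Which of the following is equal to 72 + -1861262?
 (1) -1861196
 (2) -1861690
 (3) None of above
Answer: 3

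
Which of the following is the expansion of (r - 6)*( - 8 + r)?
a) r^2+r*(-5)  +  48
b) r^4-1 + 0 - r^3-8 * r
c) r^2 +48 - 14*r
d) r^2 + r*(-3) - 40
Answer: c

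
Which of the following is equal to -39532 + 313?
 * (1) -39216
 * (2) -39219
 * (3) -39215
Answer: 2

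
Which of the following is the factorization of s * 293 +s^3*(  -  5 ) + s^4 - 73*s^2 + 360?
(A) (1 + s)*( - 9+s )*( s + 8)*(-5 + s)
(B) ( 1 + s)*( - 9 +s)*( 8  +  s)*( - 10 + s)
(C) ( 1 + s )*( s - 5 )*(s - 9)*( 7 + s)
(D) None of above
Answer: A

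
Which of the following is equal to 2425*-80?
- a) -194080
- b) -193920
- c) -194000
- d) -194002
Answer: c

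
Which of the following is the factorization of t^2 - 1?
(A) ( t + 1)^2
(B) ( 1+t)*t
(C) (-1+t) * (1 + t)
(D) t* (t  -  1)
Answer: C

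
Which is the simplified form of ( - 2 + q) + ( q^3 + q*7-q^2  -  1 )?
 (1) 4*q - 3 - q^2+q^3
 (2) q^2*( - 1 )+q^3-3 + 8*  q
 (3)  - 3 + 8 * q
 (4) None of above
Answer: 2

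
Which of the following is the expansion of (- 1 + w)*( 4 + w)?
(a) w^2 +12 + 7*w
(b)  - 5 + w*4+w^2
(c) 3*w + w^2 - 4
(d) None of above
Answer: c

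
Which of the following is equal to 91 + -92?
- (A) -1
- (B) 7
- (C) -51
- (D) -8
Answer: A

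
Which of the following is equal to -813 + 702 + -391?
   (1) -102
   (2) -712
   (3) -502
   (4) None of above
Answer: 3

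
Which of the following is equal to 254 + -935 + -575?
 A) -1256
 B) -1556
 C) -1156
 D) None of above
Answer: A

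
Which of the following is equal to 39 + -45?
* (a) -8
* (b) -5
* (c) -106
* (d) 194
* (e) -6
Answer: e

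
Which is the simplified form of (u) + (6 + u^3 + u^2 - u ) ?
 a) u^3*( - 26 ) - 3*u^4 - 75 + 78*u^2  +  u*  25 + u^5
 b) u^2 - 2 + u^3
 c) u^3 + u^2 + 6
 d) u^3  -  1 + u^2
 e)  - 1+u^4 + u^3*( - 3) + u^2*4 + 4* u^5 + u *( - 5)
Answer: c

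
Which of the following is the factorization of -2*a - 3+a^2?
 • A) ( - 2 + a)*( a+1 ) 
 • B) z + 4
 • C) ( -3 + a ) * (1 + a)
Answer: C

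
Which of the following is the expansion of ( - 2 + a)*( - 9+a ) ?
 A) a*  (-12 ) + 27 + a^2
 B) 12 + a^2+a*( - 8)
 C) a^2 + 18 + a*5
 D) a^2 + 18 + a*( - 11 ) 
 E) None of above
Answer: D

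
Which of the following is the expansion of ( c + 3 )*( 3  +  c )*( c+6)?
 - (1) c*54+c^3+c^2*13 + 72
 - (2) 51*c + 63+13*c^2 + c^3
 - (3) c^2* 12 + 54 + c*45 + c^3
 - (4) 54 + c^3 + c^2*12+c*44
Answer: 3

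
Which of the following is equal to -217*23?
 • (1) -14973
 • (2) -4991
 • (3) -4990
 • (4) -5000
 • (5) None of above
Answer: 2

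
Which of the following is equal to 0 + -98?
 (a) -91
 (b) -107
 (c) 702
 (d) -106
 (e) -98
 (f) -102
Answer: e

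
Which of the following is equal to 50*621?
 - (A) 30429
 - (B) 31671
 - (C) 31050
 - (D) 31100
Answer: C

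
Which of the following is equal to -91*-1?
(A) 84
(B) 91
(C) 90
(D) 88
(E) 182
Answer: B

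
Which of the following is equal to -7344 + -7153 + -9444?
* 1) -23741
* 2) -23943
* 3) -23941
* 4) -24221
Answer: 3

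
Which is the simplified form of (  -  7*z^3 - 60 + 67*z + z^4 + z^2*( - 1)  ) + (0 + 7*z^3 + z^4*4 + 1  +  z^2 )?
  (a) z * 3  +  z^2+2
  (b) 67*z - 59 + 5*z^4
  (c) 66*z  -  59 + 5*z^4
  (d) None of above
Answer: b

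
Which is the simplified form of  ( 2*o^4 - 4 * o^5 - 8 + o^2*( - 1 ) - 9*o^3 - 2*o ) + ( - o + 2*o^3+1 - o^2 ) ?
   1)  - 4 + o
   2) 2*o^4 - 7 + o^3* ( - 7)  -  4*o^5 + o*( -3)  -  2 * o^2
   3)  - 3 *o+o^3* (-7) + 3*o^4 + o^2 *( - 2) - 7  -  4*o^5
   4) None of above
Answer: 2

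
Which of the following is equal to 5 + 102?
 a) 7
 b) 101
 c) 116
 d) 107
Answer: d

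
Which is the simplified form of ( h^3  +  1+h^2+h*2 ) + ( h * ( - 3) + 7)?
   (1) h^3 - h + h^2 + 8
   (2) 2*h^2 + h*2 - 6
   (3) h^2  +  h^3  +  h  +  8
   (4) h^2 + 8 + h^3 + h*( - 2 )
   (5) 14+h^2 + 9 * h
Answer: 1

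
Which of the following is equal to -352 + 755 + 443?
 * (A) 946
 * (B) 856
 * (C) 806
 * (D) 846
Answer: D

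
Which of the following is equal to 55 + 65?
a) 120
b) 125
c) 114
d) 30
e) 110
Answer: a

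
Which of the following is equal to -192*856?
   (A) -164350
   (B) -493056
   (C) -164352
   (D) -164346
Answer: C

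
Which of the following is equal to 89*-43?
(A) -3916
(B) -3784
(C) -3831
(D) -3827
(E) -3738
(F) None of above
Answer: D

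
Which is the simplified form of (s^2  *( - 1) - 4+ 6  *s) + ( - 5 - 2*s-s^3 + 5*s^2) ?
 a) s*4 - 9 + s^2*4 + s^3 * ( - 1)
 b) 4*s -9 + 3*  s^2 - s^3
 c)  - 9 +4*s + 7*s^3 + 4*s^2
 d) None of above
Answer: a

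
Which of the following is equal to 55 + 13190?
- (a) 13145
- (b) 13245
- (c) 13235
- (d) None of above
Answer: b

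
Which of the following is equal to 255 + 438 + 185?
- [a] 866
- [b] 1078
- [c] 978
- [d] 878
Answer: d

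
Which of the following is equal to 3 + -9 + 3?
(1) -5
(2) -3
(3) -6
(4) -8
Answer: 2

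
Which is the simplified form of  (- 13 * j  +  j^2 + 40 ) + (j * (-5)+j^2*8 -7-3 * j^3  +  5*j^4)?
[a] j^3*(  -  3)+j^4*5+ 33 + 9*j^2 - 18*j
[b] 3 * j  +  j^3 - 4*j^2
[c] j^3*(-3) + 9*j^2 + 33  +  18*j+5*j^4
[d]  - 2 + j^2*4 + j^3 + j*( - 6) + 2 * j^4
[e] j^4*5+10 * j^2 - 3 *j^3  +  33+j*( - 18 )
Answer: a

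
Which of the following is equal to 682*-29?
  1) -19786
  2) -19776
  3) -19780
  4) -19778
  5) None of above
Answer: 4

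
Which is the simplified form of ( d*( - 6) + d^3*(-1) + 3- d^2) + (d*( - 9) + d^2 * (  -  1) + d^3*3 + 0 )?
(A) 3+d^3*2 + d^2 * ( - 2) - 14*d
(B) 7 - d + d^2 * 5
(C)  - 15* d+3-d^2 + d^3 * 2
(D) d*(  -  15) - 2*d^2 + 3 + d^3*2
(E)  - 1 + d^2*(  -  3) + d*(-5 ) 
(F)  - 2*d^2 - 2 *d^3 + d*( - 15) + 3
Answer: D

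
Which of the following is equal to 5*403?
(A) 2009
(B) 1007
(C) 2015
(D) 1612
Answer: C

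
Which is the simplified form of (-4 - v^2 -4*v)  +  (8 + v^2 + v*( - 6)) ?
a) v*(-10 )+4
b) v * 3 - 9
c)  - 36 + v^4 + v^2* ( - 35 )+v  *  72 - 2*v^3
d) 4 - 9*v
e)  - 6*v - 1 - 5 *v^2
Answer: a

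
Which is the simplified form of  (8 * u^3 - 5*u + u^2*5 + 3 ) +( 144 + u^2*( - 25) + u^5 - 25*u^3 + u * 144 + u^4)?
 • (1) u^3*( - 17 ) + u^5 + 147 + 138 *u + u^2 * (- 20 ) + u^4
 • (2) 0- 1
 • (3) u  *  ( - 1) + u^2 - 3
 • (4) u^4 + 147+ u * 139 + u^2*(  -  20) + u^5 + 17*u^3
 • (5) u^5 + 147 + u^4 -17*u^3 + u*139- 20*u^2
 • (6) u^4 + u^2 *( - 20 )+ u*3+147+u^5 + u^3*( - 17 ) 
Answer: 5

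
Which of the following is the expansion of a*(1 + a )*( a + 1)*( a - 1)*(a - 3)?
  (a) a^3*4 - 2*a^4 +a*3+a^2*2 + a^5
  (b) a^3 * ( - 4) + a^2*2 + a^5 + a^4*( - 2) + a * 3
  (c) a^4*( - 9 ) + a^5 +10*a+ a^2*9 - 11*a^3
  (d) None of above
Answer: b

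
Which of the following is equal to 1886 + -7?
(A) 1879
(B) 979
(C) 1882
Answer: A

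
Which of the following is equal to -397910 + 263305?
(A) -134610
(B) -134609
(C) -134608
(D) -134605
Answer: D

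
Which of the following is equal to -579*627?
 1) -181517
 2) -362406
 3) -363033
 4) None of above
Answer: 3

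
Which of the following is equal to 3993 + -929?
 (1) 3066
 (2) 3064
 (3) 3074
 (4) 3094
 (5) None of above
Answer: 2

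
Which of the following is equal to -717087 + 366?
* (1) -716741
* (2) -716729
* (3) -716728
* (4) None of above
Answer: 4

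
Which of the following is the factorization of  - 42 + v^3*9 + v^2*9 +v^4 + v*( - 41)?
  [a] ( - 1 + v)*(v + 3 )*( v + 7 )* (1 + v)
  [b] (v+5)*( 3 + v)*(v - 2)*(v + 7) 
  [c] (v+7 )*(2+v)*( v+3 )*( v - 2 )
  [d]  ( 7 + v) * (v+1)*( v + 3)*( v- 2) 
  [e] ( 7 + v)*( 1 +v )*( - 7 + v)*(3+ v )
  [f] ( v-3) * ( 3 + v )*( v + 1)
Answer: d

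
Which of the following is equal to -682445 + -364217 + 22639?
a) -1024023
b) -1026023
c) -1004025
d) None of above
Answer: a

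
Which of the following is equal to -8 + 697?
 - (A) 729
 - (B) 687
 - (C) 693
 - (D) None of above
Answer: D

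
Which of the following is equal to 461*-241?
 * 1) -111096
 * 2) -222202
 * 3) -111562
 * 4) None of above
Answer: 4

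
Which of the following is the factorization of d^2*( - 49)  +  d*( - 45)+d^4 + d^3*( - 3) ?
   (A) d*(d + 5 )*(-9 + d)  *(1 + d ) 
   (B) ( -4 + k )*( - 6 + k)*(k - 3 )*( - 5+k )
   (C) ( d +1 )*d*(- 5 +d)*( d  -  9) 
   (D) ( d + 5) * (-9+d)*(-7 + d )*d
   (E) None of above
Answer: A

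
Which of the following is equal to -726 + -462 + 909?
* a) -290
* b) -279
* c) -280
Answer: b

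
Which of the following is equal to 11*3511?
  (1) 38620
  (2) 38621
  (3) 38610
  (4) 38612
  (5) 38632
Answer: 2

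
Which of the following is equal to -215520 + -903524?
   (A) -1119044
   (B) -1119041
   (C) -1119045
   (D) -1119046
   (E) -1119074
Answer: A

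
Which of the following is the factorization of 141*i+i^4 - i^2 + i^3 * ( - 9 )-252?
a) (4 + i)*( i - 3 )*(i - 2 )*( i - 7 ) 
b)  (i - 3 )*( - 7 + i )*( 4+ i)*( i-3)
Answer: b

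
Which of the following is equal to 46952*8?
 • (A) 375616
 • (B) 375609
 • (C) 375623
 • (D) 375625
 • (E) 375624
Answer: A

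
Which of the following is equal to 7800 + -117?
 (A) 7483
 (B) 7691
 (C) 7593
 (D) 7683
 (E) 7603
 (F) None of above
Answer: D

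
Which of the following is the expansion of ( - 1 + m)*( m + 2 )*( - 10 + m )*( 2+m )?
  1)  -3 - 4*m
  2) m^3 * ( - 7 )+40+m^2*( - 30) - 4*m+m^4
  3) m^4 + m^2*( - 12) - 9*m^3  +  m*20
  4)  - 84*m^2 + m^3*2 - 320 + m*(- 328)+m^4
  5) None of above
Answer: 2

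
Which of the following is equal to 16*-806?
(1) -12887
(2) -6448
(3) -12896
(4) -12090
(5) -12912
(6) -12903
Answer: 3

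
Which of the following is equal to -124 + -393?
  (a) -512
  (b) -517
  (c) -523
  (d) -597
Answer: b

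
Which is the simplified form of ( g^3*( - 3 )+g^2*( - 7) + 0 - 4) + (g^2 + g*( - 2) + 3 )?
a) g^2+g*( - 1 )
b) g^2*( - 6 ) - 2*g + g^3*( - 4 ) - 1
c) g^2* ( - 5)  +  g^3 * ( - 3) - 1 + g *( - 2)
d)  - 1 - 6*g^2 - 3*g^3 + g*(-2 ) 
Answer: d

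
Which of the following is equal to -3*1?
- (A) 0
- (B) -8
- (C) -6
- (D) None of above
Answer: D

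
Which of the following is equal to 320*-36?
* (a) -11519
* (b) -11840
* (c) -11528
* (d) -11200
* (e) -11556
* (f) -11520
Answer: f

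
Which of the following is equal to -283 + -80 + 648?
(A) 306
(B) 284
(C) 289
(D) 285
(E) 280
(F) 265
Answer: D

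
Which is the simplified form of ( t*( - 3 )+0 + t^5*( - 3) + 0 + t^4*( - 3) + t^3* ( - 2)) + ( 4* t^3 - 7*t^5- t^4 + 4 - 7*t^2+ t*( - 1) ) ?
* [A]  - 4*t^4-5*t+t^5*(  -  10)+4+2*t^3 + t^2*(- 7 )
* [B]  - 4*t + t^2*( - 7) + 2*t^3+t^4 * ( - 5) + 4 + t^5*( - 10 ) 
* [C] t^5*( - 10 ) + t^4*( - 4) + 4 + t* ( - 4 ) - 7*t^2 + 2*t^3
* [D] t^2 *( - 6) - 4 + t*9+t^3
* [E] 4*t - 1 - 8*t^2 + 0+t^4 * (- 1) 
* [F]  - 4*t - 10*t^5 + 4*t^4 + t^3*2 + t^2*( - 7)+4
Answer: C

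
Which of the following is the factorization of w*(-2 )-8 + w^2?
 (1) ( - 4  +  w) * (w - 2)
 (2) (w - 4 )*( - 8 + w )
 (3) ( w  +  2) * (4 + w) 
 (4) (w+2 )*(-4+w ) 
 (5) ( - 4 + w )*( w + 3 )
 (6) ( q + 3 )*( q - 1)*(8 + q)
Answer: 4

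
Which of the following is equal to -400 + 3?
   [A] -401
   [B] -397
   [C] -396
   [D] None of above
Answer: B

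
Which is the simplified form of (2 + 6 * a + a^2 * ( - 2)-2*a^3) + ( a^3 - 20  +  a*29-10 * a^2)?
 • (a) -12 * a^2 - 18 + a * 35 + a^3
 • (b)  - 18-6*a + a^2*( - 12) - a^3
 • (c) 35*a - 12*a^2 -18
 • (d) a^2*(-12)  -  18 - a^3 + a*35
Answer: d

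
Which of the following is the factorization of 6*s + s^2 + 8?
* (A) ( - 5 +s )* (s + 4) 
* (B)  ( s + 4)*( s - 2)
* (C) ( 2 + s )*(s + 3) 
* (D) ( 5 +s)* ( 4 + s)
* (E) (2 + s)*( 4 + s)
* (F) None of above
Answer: E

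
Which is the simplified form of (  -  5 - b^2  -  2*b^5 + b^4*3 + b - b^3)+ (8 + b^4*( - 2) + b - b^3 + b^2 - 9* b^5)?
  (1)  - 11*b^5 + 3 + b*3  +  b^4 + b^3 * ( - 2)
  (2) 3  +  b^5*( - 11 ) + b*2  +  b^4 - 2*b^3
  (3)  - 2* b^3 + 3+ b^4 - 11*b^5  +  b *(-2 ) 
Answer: 2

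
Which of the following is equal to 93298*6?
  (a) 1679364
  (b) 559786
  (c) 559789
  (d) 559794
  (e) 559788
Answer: e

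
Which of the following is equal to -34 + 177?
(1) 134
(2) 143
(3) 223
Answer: 2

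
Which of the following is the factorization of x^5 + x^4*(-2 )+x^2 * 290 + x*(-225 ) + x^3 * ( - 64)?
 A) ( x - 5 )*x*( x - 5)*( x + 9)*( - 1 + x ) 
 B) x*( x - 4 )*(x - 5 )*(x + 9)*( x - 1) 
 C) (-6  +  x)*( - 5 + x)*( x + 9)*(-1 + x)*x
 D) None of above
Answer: A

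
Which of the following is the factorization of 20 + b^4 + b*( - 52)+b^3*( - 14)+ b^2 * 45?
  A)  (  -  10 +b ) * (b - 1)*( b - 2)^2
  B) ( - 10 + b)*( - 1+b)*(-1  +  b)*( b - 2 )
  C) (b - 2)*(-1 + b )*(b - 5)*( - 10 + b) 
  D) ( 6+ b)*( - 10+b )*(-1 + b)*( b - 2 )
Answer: B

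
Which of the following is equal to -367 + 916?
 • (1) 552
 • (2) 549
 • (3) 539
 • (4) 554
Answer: 2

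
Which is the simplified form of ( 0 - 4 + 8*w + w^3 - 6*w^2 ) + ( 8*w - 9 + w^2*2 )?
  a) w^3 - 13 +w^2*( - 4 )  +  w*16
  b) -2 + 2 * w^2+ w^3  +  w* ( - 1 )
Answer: a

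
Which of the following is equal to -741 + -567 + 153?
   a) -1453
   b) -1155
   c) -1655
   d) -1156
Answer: b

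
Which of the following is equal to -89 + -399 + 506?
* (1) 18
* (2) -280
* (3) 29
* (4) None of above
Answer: 1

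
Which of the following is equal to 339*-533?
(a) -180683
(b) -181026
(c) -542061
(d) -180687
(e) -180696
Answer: d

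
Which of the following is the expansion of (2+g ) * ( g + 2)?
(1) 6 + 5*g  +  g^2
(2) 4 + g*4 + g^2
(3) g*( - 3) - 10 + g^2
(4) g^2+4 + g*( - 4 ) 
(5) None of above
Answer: 2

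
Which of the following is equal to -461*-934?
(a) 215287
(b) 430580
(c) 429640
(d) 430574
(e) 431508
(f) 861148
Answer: d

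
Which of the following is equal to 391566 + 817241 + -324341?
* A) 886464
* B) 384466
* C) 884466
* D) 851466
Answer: C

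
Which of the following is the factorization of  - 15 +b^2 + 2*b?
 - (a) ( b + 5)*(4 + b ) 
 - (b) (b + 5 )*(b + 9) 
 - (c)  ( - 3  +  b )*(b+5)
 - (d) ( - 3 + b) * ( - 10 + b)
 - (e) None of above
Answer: c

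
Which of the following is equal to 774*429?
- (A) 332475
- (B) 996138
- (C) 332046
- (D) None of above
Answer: C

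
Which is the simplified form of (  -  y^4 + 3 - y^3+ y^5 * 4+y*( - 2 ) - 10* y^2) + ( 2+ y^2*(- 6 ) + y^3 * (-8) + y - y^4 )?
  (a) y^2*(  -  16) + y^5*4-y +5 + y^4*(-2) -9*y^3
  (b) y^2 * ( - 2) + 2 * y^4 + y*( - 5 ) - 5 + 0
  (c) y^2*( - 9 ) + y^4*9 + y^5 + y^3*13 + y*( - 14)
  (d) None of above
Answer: a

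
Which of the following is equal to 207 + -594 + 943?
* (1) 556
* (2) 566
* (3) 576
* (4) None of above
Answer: 1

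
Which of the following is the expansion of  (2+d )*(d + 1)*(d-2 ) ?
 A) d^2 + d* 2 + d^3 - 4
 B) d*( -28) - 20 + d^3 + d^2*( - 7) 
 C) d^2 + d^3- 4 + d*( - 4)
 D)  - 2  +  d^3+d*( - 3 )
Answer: C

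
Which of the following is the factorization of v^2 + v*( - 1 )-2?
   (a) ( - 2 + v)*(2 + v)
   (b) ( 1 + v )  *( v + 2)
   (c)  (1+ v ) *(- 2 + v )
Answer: c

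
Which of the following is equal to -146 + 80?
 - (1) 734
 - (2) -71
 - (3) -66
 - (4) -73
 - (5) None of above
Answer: 3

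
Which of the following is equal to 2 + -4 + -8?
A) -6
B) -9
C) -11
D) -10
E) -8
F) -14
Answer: D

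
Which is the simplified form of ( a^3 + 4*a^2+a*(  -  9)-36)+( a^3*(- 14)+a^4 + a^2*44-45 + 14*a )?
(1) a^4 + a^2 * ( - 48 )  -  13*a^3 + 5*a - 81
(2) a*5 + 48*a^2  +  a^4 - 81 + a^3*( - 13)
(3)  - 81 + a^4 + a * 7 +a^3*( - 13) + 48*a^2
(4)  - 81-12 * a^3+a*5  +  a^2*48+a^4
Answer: 2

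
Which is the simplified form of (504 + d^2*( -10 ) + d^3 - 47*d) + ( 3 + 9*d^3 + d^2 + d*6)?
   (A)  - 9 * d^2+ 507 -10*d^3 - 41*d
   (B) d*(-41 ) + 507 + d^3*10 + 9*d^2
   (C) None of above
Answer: C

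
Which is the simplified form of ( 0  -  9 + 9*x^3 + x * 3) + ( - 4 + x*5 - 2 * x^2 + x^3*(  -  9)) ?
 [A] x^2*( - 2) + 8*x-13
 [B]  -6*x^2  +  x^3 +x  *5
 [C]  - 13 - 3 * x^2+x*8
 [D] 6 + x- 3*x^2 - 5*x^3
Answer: A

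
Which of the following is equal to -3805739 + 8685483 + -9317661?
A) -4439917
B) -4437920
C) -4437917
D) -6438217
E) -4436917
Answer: C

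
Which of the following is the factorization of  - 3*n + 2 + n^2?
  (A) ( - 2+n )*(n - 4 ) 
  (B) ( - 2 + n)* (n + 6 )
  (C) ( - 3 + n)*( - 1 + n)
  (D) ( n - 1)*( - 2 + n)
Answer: D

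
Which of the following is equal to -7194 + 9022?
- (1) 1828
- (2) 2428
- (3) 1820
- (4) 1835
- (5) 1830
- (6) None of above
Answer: 1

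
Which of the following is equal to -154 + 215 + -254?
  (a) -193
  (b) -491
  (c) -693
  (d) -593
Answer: a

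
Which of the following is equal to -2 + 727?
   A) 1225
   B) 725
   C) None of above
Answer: B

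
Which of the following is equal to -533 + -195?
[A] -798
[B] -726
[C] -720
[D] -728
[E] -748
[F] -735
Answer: D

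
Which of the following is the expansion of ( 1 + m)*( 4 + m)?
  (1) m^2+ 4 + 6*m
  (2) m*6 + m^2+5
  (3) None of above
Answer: 3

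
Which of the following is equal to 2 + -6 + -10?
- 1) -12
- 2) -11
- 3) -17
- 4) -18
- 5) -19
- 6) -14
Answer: 6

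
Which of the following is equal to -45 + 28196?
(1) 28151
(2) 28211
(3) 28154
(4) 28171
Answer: 1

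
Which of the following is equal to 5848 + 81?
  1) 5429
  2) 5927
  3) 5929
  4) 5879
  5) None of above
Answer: 3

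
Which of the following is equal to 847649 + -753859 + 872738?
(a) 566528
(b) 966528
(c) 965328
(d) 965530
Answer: b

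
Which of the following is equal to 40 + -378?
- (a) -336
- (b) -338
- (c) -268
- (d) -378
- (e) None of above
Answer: b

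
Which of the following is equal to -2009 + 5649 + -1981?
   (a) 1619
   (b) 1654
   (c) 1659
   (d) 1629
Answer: c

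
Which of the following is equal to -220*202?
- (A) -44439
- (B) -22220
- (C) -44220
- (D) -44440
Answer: D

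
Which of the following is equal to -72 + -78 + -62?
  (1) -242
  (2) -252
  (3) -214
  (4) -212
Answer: 4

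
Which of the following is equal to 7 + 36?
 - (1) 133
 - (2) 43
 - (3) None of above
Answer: 2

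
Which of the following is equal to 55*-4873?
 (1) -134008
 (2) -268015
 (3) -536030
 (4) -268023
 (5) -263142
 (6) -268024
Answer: 2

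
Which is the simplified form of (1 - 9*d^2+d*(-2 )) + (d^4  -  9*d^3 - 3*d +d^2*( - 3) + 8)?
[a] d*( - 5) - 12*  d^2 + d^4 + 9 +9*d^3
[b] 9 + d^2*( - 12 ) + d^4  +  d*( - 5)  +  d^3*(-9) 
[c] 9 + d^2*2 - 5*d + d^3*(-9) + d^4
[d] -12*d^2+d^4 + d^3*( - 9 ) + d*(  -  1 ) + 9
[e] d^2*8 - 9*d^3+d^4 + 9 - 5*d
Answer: b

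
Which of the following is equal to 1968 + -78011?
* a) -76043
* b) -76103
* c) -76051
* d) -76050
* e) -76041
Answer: a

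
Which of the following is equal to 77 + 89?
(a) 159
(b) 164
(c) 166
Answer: c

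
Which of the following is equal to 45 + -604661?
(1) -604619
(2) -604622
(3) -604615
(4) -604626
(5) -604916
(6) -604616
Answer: 6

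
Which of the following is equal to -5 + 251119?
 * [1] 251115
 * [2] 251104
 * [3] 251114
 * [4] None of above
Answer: 3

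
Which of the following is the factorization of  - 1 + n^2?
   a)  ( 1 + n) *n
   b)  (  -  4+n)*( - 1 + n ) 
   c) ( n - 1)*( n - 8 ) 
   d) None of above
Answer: d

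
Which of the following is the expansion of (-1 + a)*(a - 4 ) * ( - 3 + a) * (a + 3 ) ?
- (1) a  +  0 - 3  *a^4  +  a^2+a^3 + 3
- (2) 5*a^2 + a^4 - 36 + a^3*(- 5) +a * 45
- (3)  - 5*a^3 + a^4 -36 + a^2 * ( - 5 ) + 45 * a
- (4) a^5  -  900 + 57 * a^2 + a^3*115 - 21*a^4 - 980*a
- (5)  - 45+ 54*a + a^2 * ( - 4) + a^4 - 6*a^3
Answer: 3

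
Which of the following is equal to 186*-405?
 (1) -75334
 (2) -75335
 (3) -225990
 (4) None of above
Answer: 4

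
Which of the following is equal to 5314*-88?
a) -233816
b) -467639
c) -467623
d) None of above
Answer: d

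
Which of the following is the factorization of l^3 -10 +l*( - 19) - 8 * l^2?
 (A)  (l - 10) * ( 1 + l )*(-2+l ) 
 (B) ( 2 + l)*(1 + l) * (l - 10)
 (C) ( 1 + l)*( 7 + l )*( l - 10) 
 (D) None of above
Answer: D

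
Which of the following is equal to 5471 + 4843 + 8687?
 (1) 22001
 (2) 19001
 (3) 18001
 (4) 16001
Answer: 2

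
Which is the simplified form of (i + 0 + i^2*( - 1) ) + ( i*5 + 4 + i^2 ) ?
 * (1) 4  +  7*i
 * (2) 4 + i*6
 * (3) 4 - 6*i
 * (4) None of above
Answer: 2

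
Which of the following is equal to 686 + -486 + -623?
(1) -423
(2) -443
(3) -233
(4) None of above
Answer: 1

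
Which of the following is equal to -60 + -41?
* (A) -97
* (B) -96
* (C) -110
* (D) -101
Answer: D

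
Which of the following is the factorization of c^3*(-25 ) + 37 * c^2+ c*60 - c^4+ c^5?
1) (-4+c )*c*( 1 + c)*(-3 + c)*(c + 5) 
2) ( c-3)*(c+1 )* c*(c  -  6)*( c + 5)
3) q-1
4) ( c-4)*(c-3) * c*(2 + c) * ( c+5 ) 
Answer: 1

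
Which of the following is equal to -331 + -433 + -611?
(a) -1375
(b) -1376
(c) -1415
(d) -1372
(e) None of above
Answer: a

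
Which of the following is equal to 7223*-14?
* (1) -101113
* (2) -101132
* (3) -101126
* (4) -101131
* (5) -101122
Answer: 5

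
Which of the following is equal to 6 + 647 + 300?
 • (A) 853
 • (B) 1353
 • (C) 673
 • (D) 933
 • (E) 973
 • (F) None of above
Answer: F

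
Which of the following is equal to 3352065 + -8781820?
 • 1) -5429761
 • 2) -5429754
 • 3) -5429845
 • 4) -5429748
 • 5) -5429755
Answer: 5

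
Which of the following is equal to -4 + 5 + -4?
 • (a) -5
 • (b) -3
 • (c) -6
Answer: b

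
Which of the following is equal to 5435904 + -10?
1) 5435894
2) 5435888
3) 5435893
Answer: 1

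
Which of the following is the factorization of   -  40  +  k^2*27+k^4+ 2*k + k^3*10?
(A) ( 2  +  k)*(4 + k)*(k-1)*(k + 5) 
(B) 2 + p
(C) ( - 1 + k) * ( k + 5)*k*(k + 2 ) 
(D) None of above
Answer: A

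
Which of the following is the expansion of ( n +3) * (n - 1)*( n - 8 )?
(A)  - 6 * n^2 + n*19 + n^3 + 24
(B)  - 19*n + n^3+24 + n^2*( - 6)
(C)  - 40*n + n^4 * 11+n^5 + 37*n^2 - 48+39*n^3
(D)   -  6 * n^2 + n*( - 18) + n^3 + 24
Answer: B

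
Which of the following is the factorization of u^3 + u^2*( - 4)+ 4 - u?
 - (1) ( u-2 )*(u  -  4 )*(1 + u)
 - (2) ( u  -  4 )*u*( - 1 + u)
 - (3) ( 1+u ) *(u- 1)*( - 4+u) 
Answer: 3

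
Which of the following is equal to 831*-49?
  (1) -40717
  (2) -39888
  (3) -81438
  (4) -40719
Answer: 4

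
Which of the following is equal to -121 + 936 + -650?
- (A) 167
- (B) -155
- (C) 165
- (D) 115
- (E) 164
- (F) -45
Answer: C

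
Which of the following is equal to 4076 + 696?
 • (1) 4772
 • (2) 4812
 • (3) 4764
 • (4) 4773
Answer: 1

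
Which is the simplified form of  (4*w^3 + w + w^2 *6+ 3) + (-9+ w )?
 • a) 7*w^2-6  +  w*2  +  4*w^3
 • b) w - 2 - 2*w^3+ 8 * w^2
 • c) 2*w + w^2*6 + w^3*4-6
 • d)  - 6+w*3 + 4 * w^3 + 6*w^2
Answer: c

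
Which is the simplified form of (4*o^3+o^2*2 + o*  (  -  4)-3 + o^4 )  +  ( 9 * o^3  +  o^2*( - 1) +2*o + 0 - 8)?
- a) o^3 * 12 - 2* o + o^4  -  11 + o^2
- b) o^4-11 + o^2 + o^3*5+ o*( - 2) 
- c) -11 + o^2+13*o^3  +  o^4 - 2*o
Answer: c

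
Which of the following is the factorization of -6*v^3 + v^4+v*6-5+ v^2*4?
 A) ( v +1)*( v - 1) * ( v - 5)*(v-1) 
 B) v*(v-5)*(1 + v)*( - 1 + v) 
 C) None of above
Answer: A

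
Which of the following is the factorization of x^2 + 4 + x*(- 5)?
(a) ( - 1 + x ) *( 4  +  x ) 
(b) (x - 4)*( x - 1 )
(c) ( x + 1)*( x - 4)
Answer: b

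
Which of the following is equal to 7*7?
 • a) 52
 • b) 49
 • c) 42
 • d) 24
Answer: b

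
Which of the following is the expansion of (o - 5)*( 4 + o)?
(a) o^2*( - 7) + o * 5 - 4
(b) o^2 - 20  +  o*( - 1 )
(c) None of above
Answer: b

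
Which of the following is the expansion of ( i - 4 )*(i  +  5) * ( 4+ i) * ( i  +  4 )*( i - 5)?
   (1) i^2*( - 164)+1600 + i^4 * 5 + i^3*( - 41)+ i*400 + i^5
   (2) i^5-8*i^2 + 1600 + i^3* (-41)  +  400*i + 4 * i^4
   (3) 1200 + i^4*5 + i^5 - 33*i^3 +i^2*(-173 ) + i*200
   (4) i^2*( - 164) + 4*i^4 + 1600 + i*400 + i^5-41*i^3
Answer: 4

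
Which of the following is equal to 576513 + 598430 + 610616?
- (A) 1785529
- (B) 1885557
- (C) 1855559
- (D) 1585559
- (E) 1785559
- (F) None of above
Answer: E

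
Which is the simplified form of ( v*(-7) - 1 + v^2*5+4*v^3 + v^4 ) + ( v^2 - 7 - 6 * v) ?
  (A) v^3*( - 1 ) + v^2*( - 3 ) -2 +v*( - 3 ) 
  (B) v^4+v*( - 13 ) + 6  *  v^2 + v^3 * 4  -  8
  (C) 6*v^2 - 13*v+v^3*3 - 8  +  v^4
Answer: B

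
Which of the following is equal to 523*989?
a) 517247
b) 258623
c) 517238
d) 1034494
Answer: a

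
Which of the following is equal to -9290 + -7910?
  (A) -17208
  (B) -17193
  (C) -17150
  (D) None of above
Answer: D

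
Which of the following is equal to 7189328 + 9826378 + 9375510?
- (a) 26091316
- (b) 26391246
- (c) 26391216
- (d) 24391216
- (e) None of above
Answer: c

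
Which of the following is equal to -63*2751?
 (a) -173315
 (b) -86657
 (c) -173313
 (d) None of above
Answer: c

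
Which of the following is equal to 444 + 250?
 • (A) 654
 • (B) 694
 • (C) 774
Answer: B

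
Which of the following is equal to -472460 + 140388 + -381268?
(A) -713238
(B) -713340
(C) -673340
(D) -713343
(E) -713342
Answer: B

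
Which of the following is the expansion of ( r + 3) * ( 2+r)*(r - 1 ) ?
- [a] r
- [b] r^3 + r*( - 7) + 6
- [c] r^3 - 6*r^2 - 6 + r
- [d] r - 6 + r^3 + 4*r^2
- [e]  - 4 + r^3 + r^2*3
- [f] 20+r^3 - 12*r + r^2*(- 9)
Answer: d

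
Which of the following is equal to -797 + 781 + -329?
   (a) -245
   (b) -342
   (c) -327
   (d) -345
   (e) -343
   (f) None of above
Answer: d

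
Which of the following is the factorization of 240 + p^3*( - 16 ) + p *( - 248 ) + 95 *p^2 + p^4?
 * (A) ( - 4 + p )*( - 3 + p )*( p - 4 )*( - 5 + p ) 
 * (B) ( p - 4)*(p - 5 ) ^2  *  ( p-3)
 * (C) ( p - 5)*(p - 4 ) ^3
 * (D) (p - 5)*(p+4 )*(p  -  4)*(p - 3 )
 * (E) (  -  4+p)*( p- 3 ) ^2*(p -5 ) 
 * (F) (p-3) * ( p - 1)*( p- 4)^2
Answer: A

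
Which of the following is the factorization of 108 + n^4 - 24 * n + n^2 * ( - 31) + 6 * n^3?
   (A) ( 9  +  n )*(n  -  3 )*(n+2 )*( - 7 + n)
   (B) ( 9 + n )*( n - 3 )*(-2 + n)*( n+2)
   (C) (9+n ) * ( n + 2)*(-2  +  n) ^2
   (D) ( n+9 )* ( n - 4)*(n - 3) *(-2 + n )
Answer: B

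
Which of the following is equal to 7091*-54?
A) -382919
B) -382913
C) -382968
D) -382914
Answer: D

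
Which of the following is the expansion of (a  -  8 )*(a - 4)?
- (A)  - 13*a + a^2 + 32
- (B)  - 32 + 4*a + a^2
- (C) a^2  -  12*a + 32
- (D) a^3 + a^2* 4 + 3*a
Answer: C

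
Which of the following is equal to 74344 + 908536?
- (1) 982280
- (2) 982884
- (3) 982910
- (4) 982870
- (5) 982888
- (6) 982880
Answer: 6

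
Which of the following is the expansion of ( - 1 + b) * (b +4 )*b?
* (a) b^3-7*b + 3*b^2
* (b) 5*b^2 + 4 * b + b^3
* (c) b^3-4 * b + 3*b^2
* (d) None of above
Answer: c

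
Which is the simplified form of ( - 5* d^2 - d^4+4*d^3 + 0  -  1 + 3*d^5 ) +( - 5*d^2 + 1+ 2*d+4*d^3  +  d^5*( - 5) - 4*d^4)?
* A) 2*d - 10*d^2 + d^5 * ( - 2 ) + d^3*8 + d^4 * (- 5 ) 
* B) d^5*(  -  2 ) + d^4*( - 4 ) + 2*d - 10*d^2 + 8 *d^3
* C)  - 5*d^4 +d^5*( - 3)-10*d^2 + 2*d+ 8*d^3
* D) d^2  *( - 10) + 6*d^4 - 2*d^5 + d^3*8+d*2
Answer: A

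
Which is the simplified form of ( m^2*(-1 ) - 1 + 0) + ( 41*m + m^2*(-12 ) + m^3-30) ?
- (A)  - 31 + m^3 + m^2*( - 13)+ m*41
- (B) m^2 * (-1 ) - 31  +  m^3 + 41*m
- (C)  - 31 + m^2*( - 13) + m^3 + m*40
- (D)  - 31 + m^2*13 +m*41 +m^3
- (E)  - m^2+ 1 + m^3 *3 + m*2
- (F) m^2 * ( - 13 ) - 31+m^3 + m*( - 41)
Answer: A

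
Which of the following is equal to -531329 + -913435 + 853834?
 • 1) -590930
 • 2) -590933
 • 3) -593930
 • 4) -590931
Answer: 1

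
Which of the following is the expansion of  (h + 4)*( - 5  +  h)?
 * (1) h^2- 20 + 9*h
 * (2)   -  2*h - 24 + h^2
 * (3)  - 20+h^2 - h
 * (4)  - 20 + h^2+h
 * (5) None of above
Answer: 3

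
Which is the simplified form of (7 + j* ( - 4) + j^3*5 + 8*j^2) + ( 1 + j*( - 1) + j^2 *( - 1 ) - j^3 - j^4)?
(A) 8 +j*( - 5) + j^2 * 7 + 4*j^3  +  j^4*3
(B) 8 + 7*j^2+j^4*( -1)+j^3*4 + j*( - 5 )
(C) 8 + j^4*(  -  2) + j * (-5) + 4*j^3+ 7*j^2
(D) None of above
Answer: B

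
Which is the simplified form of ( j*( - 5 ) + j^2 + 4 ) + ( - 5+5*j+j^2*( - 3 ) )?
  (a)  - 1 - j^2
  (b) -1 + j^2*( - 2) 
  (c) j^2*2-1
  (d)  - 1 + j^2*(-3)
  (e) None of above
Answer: b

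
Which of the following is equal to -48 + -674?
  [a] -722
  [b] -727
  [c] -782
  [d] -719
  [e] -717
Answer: a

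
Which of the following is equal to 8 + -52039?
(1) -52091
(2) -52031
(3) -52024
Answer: 2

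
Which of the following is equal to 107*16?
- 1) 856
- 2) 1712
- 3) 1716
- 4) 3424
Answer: 2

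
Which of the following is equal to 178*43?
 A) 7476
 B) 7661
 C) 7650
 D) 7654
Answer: D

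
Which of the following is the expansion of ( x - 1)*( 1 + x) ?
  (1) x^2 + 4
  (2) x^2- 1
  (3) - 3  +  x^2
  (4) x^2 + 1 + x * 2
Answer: 2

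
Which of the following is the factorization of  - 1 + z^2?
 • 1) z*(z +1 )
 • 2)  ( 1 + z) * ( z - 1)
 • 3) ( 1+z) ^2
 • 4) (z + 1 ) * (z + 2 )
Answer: 2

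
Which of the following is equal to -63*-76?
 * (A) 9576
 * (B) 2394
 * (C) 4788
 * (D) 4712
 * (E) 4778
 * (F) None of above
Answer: C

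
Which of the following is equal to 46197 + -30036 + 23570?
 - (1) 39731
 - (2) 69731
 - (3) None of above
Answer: 1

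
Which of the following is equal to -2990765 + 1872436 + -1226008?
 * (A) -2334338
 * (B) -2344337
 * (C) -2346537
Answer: B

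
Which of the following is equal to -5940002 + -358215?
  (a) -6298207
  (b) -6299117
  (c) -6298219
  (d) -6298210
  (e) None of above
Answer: e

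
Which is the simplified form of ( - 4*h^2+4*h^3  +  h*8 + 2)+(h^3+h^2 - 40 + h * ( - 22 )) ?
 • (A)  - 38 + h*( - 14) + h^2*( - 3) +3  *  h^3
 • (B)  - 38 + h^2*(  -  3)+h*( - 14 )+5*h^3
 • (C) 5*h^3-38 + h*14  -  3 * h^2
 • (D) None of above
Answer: B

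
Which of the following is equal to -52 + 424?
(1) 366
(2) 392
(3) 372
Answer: 3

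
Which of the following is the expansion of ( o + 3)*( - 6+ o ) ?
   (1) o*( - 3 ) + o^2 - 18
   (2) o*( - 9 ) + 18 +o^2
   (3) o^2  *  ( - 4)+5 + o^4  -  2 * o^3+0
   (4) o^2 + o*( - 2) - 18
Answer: 1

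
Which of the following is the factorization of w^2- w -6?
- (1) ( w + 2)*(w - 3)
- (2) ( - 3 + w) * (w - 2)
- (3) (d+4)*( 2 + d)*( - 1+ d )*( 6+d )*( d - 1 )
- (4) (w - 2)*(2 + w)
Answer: 1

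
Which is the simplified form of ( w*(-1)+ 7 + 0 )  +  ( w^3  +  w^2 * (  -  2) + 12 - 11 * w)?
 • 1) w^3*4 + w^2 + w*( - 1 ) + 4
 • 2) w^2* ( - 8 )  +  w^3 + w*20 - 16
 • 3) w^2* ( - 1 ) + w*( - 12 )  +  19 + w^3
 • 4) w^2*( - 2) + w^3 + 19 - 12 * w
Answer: 4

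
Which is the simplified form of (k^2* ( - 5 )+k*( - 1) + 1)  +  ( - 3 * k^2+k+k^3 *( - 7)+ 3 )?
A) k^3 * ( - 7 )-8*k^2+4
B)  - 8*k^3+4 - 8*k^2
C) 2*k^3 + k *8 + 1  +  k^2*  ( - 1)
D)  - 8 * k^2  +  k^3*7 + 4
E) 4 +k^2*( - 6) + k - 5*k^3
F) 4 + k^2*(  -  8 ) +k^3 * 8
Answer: A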